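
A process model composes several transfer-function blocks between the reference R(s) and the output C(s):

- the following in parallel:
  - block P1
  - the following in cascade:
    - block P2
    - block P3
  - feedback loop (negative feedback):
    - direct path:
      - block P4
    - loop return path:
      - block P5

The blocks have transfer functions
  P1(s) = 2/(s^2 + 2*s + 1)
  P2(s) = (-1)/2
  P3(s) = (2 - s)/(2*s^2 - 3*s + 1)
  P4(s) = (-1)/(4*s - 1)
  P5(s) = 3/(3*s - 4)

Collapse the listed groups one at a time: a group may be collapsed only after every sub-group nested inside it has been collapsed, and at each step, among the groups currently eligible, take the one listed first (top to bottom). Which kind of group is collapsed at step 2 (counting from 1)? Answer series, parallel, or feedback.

[1] cascade P2, P3
[2] feedback reduction of P4, P5
[3] combine P1, (P2*P3), [P4/(1+P4*P5)] in parallel
Step 2: feedback.

Final answer: feedback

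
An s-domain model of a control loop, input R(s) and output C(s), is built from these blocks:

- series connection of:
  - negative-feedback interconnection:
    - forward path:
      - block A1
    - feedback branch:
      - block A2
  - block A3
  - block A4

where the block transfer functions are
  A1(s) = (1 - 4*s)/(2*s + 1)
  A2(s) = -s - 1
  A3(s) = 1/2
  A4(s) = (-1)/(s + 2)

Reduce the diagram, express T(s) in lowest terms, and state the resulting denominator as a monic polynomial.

Step 1. close the feedback loop around A1, A2 -> (1 - 4*s)/(4*s^2 + 5*s)
Step 2. reduce the series chain [A1/(1+A1*A2)], A3, A4 -> (4*s - 1)/(8*s^3 + 26*s^2 + 20*s)
That last expression is T(s), already simplified. Scaling its denominator by 1/8 (the reciprocal of the leading coefficient) yields the monic denominator.

Hence the answer: s^3 + 13*s^2/4 + 5*s/2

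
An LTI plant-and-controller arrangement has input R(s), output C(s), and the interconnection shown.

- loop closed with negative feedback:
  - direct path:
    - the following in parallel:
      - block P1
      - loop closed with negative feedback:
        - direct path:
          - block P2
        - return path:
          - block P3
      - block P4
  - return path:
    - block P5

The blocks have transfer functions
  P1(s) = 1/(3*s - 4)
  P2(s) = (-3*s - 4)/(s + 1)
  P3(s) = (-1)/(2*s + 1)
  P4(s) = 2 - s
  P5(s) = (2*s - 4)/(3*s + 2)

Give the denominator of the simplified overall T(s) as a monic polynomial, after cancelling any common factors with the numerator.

[1] collapse the loop (P2 forward, P3 return): (-6*s^2 - 11*s - 4)/(2*s^2 + 6*s + 5)
[2] combine P1, [P2/(1+P2*P3)], P4 in parallel: (-6*s^4 - 16*s^3 + 22*s^2 + 40*s - 19)/(6*s^3 + 10*s^2 - 9*s - 20)
[3] feedback reduction of (P1+[P2/(1+P2*P3)]+P4), P5: (18*s^5 + 60*s^4 - 34*s^3 - 164*s^2 - 23*s + 38)/(12*s^5 - 10*s^4 - 150*s^3 + 15*s^2 + 276*s - 36)
T(s) is the step-3 result (common factors already cancelled). Leading coefficient of the denominator: 12. Divide through by 12 for the monic polynomial.

Final answer: s^5 - 5*s^4/6 - 25*s^3/2 + 5*s^2/4 + 23*s - 3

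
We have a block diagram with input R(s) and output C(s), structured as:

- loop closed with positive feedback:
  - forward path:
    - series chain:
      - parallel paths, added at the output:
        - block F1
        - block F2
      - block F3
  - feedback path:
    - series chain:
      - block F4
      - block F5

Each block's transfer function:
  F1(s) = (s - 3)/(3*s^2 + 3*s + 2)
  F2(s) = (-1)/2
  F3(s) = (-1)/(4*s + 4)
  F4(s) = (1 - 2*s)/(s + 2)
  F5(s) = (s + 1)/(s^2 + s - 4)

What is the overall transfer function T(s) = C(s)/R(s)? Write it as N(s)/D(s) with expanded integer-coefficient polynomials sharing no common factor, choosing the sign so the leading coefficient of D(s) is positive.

The answer is (3*s^5 + 10*s^4 + 5*s^3 - 2*s^2 - 24*s - 64)/(24*s^6 + 120*s^5 + 142*s^4 - 147*s^3 - 402*s^2 - 345*s - 136).

Reasoning:
Step 1 - sum the parallel branches F1, F2; result (-3*s^2 - s - 8)/(6*s^2 + 6*s + 4)
Step 2 - multiply (F1+F2), F3 (series); result (3*s^2 + s + 8)/(24*s^3 + 48*s^2 + 40*s + 16)
Step 3 - cascade F4, F5; result (-2*s^2 - s + 1)/(s^3 + 3*s^2 - 2*s - 8)
Step 4 - reduce the feedback loop with forward ((F1+F2)*F3) and return (F4*F5): this yields T(s), and no further normalization is needed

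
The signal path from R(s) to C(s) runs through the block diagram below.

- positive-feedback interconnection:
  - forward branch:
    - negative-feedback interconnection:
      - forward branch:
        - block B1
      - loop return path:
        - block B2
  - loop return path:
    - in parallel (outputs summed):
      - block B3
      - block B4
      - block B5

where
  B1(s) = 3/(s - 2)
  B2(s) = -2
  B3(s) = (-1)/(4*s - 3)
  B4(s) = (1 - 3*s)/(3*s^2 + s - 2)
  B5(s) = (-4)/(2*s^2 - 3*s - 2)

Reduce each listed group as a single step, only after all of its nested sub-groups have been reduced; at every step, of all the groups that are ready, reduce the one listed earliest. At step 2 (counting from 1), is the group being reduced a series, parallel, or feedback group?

Answer: parallel

Working:
Step 1: collapse the loop (B1 forward, B2 return)
Step 2: add B3, B4, B5 (parallel)
Step 3: reduce the feedback loop with forward [B1/(1+B1*B2)] and return (B3+B4+B5)
Step 2 collapses a parallel group.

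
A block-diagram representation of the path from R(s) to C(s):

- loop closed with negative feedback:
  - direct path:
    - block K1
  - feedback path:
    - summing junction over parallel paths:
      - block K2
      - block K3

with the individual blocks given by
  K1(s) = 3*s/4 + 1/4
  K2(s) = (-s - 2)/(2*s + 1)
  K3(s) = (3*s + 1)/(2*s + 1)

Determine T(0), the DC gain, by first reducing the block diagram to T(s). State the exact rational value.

First reduce the diagram to T(s).

Step 1: add K2, K3 (parallel) = (2*s - 1)/(2*s + 1)
Step 2: apply the feedback formula to K1, (K2+K3) = (6*s^2 + 5*s + 1)/(6*s^2 + 7*s + 3)
Evaluating the step-2 result (the overall T(s)) at s = 0 gives T(0) = 1/3.

Answer: 1/3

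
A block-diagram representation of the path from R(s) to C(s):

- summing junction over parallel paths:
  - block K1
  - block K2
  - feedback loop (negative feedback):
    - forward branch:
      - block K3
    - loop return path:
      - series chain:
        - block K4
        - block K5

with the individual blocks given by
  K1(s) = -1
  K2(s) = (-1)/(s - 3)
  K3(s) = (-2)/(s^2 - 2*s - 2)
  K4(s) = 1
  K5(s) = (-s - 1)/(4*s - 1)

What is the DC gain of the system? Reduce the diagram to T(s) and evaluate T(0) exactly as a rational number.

The answer is -1/6.

Reasoning:
Step 1: cascade K4, K5 -> (-s - 1)/(4*s - 1)
Step 2: feedback reduction of K3, (K4*K5) -> (2 - 8*s)/(4*s^3 - 9*s^2 - 4*s + 4)
Step 3: parallel reduction of K1, K2, [K3/(1+K3*(K4*K5))] -> (-4*s^4 + 17*s^3 - 22*s^2 + 14*s + 2)/(4*s^4 - 21*s^3 + 23*s^2 + 16*s - 12)
DC gain: substitute s = 0 into T(s) from step 3: T(0) = 2/(-12) = -1/6.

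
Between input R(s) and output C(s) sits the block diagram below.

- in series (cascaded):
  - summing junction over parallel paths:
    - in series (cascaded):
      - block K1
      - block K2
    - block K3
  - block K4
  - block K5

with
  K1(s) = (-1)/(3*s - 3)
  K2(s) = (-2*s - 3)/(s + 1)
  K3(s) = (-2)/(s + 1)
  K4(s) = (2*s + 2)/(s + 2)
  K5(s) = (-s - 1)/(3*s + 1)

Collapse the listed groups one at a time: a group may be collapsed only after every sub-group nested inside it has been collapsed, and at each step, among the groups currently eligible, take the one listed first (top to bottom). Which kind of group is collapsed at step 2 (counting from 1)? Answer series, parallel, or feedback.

Step 1 - series reduction of K1, K2
Step 2 - combine (K1*K2), K3 in parallel
Step 3 - cascade ((K1*K2)+K3), K4, K5
Step 2: parallel.

Therefore the answer is parallel.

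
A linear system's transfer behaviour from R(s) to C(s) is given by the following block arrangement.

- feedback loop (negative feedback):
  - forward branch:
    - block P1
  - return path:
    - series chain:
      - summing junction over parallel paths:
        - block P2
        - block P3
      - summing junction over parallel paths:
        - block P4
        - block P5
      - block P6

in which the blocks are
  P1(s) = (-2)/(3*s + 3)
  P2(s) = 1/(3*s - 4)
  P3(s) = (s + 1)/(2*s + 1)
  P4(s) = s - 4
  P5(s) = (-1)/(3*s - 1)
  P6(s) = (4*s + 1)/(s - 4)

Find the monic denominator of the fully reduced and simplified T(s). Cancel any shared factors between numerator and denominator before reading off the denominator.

[1] parallel reduction of P2, P3: (3*s^2 + s - 3)/(6*s^2 - 5*s - 4)
[2] sum the parallel branches P4, P5: (3*s^2 - 13*s + 3)/(3*s - 1)
[3] multiply (P2+P3), (P4+P5), P6 (series): (36*s^5 - 135*s^4 - 88*s^3 + 155*s^2 + 6*s - 9)/(18*s^4 - 93*s^3 + 77*s^2 + 32*s - 16)
[4] apply the feedback formula to P1, ((P2+P3)*(P4+P5)*P6): (36*s^4 - 186*s^3 + 154*s^2 + 64*s - 32)/(18*s^5 - 45*s^4 - 128*s^3 - 17*s^2 - 36*s + 30)
T(s) is the step-4 result (common factors already cancelled). Leading coefficient of the denominator: 18. Divide through by 18 for the monic polynomial.

Hence the answer: s^5 - 5*s^4/2 - 64*s^3/9 - 17*s^2/18 - 2*s + 5/3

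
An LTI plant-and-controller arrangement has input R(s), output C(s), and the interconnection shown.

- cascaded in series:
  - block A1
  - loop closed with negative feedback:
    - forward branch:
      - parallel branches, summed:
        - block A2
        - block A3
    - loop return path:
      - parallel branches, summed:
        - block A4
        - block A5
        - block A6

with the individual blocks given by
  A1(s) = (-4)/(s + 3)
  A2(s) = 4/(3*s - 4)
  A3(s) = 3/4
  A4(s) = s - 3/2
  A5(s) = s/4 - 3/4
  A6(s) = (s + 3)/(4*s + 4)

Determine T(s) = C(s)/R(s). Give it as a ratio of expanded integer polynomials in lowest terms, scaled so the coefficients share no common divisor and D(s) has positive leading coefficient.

(1) parallel reduction of A2, A3 -> (9*s + 4)/(12*s - 16)
(2) combine A4, A5, A6 in parallel -> (5*s^2 - 3*s - 6)/(4*s + 4)
(3) reduce the feedback loop with forward (A2+A3) and return (A4+A5+A6) -> (36*s^2 + 52*s + 16)/(45*s^3 + 41*s^2 - 82*s - 88)
(4) cascade A1, [(A2+A3)/(1+(A2+A3)*(A4+A5+A6))]; the result is T(s) itself (integer coefficients, no common factor, positive leading denominator coefficient)

Final answer: (-144*s^2 - 208*s - 64)/(45*s^4 + 176*s^3 + 41*s^2 - 334*s - 264)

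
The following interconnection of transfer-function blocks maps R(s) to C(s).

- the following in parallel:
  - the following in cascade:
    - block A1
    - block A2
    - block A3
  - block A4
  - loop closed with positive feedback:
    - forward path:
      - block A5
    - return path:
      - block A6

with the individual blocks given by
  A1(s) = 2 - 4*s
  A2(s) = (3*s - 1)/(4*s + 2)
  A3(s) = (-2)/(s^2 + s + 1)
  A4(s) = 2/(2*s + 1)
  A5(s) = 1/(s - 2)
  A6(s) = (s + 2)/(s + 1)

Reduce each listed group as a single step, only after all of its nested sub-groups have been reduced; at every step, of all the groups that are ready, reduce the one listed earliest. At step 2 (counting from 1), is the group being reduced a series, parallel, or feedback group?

1. series reduction of A1, A2, A3
2. apply the feedback formula to A5, A6
3. add (A1*A2*A3), A4, [A5/(1-A5*A6)] (parallel)
The group at step 2 is a feedback group.

Final answer: feedback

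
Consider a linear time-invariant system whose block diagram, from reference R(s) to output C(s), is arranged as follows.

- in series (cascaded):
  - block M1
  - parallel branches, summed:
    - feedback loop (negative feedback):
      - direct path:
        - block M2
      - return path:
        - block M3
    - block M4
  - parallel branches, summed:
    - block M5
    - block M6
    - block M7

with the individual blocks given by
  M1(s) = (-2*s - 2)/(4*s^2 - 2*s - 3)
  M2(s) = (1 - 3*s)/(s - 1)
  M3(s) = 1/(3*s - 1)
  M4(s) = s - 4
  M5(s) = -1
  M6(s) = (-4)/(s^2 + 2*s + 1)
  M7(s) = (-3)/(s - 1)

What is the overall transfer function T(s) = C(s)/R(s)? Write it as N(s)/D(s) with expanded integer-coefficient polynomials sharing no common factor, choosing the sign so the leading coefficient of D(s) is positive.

[1] reduce the feedback loop with forward M2 and return M3, giving (1 - 3*s)/(s - 2)
[2] combine [M2/(1+M2*M3)], M4 in parallel, giving (s^2 - 9*s + 9)/(s - 2)
[3] add M5, M6, M7 (parallel), giving (-s^3 - 4*s^2 - 9*s + 2)/(s^3 + s^2 - s - 1)
[4] series reduction of M1, ([M2/(1+M2*M3)]+M4), (M5+M6+M7); the result is T(s) itself (integer coefficients, no common factor, positive leading denominator coefficient)

Hence the answer: (2*s^5 - 10*s^4 - 36*s^3 - 94*s^2 + 198*s - 36)/(4*s^5 - 10*s^4 - 3*s^3 + 16*s^2 - s - 6)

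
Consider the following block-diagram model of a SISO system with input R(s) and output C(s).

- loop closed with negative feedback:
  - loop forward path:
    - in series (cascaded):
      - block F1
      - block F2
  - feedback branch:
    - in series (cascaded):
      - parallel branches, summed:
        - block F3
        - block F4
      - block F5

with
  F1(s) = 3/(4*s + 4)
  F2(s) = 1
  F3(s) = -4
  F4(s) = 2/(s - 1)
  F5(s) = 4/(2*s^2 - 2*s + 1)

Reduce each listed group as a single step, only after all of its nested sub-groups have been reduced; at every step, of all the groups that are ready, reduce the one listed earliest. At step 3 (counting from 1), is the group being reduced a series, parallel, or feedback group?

The answer is series.

Reasoning:
1. reduce the series chain F1, F2
2. reduce the parallel group F3, F4
3. cascade (F3+F4), F5
4. feedback reduction of (F1*F2), ((F3+F4)*F5)
At step 3 the group reduced is series.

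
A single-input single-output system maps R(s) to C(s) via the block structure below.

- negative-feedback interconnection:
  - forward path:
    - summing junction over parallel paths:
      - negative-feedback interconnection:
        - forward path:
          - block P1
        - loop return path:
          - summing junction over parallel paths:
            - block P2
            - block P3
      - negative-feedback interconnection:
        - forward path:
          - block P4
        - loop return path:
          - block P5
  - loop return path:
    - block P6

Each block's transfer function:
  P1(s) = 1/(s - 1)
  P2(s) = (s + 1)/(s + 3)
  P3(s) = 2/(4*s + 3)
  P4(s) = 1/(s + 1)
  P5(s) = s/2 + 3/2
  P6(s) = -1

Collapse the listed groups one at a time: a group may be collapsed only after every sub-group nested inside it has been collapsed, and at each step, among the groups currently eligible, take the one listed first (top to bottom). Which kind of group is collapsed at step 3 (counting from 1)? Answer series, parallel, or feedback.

Step 1. combine P2, P3 in parallel
Step 2. apply the feedback formula to P1, (P2+P3)
Step 3. reduce the feedback loop with forward P4 and return P5
Step 4. sum the parallel branches [P1/(1+P1*(P2+P3))], [P4/(1+P4*P5)]
Step 5. collapse the loop (([P1/(1+P1*(P2+P3))]+[P4/(1+P4*P5)]) forward, P6 return)
The group at step 3 is a feedback group.

Therefore the answer is feedback.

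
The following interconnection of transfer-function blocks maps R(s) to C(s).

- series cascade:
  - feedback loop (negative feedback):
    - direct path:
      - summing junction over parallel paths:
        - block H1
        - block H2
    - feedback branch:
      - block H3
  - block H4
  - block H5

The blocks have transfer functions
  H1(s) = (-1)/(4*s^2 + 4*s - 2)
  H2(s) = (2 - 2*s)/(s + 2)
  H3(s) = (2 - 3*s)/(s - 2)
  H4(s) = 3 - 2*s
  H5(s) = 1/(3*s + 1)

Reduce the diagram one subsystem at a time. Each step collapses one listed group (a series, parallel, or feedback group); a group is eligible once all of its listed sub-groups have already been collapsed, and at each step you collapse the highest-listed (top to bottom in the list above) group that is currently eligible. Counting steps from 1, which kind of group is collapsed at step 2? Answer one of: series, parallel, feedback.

Answer: feedback

Working:
[1] sum the parallel branches H1, H2
[2] close the feedback loop around (H1+H2), H3
[3] series reduction of [(H1+H2)/(1+(H1+H2)*H3)], H4, H5
Step 2: feedback.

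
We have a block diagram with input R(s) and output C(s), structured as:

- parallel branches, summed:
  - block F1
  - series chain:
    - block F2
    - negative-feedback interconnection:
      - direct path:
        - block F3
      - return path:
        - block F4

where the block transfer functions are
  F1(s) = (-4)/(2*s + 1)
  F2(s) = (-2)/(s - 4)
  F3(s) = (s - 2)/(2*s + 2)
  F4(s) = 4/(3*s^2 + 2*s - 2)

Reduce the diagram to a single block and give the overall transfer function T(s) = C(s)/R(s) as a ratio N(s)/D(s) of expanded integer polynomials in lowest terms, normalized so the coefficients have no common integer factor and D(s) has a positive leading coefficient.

First reduce the diagram to T(s).

Step 1 - feedback reduction of F3, F4 -> (3*s^3 - 4*s^2 - 6*s + 4)/(6*s^3 + 10*s^2 + 4*s - 12)
Step 2 - multiply F2, [F3/(1+F3*F4)] (series) -> (-3*s^3 + 4*s^2 + 6*s - 4)/(3*s^4 - 7*s^3 - 18*s^2 - 14*s + 24)
Step 3 - reduce the parallel group F1, (F2*[F3/(1+F3*F4)]) - this is the overall T(s), already in the required normalized form

Answer: (-18*s^4 + 33*s^3 + 88*s^2 + 54*s - 100)/(6*s^5 - 11*s^4 - 43*s^3 - 46*s^2 + 34*s + 24)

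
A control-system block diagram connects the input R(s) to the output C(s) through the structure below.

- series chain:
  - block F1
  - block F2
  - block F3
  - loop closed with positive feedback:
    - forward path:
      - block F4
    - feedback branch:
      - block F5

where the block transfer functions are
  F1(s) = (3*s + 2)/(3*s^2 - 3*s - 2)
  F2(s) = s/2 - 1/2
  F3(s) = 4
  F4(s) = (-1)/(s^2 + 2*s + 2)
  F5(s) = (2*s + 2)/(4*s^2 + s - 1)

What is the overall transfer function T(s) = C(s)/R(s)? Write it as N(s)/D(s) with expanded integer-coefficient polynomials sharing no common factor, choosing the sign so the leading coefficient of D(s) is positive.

Step 1. collapse the loop (F4 forward, F5 return), giving (-4*s^2 - s + 1)/(4*s^4 + 9*s^3 + 9*s^2 + 2*s)
Step 2. cascade F1, F2, F3, [F4/(1-F4*F5)] - this is the overall T(s), already in the required normalized form

Therefore the answer is (-24*s^4 + 2*s^3 + 24*s^2 + 2*s - 4)/(12*s^6 + 15*s^5 - 8*s^4 - 39*s^3 - 24*s^2 - 4*s).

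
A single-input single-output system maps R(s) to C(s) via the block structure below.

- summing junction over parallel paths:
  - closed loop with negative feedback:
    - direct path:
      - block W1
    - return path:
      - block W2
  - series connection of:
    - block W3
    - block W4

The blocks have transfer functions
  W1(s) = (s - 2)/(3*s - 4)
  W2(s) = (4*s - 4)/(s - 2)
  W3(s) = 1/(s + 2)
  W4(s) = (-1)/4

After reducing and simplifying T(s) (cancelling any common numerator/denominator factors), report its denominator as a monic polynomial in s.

First reduce the diagram to T(s).

(1) reduce the feedback loop with forward W1 and return W2, giving (s - 2)/(7*s - 8)
(2) reduce the series chain W3, W4, giving (-1)/(4*s + 8)
(3) parallel reduction of [W1/(1+W1*W2)], (W3*W4), giving (4*s^2 - 7*s - 8)/(28*s^2 + 24*s - 64)
That last expression is T(s), already simplified. Scaling its denominator by 1/28 (the reciprocal of the leading coefficient) yields the monic denominator.

Answer: s^2 + 6*s/7 - 16/7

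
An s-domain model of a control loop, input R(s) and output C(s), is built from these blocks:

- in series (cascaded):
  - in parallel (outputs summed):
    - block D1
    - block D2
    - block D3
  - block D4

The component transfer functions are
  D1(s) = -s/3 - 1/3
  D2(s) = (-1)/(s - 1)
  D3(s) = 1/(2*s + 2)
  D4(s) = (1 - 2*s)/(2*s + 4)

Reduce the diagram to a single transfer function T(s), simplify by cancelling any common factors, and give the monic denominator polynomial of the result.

(1) add D1, D2, D3 (parallel): (-2*s^3 - 2*s^2 - s - 7)/(6*s^2 - 6)
(2) series reduction of (D1+D2+D3), D4: (4*s^4 + 2*s^3 + 13*s - 7)/(12*s^3 + 24*s^2 - 12*s - 24)
That last expression is T(s), already simplified. Scaling its denominator by 1/12 (the reciprocal of the leading coefficient) yields the monic denominator.

Therefore the answer is s^3 + 2*s^2 - s - 2.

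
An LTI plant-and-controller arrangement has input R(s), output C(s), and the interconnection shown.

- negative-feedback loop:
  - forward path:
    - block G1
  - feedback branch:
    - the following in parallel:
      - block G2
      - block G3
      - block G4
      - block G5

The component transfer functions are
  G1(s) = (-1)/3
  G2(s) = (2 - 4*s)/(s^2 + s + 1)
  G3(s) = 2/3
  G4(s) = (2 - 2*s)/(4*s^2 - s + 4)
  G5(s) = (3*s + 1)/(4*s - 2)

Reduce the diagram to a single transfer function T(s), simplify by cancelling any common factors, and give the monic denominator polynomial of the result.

1. reduce the parallel group G2, G3, G4, G5; result (68*s^5 - 169*s^4 + 368*s^3 - 244*s^2 + 293*s - 64)/(48*s^5 + 12*s^4 + 66*s^3 - 6*s^2 + 30*s - 24)
2. feedback reduction of G1, (G2+G3+G4+G5); result (-48*s^5 - 12*s^4 - 66*s^3 + 6*s^2 - 30*s + 24)/(76*s^5 + 205*s^4 - 170*s^3 + 226*s^2 - 203*s - 8)
The result of step 2 is T(s) in lowest terms. Its denominator has leading coefficient 76; dividing the denominator through by 76 makes it monic.

Final answer: s^5 + 205*s^4/76 - 85*s^3/38 + 113*s^2/38 - 203*s/76 - 2/19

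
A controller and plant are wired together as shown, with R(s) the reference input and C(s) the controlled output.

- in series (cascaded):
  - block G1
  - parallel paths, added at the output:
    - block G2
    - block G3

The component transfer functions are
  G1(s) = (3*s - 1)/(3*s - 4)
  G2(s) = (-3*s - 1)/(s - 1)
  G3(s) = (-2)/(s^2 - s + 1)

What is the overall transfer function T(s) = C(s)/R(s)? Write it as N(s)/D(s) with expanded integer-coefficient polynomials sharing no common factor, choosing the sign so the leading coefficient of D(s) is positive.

(1) parallel reduction of G2, G3; result (-3*s^3 + 2*s^2 - 4*s + 1)/(s^3 - 2*s^2 + 2*s - 1)
(2) cascade G1, (G2+G3), giving the overall T(s)

Answer: (-9*s^4 + 9*s^3 - 14*s^2 + 7*s - 1)/(3*s^4 - 10*s^3 + 14*s^2 - 11*s + 4)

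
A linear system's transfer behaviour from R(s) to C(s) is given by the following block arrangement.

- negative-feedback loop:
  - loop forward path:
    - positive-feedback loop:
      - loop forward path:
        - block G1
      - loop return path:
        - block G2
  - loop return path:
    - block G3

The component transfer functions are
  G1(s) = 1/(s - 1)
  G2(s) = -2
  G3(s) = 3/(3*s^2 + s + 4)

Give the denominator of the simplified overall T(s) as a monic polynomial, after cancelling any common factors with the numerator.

First reduce the diagram to T(s).

Step 1: feedback reduction of G1, G2 -> 1/(s + 1)
Step 2: apply the feedback formula to [G1/(1-G1*G2)], G3 -> (3*s^2 + s + 4)/(3*s^3 + 4*s^2 + 5*s + 7)
That last expression is T(s), already simplified. Scaling its denominator by 1/3 (the reciprocal of the leading coefficient) yields the monic denominator.

Answer: s^3 + 4*s^2/3 + 5*s/3 + 7/3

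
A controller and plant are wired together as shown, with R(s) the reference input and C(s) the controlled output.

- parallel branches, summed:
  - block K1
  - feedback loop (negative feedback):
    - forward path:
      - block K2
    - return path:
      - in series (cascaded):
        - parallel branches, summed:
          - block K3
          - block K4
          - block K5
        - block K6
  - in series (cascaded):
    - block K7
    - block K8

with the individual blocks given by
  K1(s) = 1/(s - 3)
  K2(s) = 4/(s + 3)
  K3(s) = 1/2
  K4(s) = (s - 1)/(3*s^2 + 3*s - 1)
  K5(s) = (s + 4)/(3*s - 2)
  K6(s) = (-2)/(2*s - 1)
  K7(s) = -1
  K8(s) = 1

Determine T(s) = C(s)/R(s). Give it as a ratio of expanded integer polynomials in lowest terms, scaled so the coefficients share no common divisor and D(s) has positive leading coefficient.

[1] reduce the parallel group K3, K4, K5 gives (15*s^3 + 39*s^2 + 3*s - 2)/(18*s^3 + 6*s^2 - 18*s + 4)
[2] cascade (K3+K4+K5), K6 gives (-15*s^3 - 39*s^2 - 3*s + 2)/(18*s^4 - 3*s^3 - 21*s^2 + 13*s - 2)
[3] close the feedback loop around K2, ((K3+K4+K5)*K6) gives (72*s^4 - 12*s^3 - 84*s^2 + 52*s - 8)/(18*s^5 + 51*s^4 - 90*s^3 - 206*s^2 + 25*s + 2)
[4] combine K7, K8 in series gives -1
[5] sum the parallel branches K1, [K2/(1+K2*((K3+K4+K5)*K6))], (K7*K8) - this is the overall T(s), already in the required normalized form

Hence the answer: (-18*s^6 + 93*s^5 + 66*s^4 - 202*s^3 - 545*s^2 - 66*s + 32)/(18*s^6 - 3*s^5 - 243*s^4 + 64*s^3 + 643*s^2 - 73*s - 6)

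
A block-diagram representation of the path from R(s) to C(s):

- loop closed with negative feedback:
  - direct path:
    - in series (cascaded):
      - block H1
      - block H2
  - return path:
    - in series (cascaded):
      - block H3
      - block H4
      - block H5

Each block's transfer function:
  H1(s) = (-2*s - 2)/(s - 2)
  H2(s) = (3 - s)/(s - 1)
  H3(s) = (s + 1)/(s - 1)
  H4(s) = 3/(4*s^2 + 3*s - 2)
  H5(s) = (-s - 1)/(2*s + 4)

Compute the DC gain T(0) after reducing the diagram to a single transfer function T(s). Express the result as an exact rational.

The answer is -24/17.

Reasoning:
Step 1 - reduce the series chain H1, H2: (2*s^2 - 4*s - 6)/(s^2 - 3*s + 2)
Step 2 - multiply H3, H4, H5 (series): (-3*s^2 - 6*s - 3)/(8*s^4 + 14*s^3 - 14*s^2 - 16*s + 8)
Step 3 - feedback reduction of (H1*H2), (H3*H4*H5): (8*s^6 - 2*s^5 - 66*s^4 - 30*s^3 + 82*s^2 + 32*s - 24)/(4*s^6 - 5*s^5 - 23*s^4 + 27*s^3 + 32*s^2 - 4*s + 17)
Step 3 gives the overall T(s). Then T(0) = -24/17.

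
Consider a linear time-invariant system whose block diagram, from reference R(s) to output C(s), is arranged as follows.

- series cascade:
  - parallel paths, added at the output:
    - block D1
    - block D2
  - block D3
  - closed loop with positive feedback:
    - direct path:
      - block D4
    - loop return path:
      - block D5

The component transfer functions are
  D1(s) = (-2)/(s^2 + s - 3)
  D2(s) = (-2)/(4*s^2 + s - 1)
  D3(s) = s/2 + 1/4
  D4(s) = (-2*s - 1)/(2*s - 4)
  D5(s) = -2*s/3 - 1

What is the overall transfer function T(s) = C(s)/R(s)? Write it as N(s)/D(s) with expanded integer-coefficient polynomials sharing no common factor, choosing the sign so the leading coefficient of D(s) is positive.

First reduce the diagram to T(s).

(1) parallel reduction of D1, D2 -> (-10*s^2 - 4*s + 8)/(4*s^4 + 5*s^3 - 12*s^2 - 4*s + 3)
(2) feedback reduction of D4, D5 -> (6*s + 3)/(4*s^2 + 2*s + 15)
(3) combine (D1+D2), D3, [D4/(1-D4*D5)] in series, giving the overall T(s)

Answer: (-60*s^4 - 84*s^3 + 9*s^2 + 42*s + 12)/(32*s^6 + 56*s^5 + 44*s^4 + 70*s^3 - 352*s^2 - 108*s + 90)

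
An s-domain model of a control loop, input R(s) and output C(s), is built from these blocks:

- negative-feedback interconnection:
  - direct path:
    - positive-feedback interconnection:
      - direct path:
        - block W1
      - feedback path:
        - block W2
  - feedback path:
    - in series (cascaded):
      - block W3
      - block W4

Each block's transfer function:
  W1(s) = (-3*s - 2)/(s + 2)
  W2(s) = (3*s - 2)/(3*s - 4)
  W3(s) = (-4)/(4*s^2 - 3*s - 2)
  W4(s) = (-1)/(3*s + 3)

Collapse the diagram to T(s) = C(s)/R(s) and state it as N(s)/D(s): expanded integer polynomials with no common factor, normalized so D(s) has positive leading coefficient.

Step 1: reduce the feedback loop with forward W1 and return W2; result (-9*s^2 + 6*s + 8)/(12*s^2 + 2*s - 12)
Step 2: cascade W3, W4; result 4/(12*s^3 + 3*s^2 - 15*s - 6)
Step 3: collapse the loop ([W1/(1-W1*W2)] forward, (W3*W4) return), giving the overall T(s)

Answer: (-108*s^5 + 45*s^4 + 249*s^3 - 12*s^2 - 156*s - 48)/(144*s^5 + 60*s^4 - 318*s^3 - 174*s^2 + 192*s + 104)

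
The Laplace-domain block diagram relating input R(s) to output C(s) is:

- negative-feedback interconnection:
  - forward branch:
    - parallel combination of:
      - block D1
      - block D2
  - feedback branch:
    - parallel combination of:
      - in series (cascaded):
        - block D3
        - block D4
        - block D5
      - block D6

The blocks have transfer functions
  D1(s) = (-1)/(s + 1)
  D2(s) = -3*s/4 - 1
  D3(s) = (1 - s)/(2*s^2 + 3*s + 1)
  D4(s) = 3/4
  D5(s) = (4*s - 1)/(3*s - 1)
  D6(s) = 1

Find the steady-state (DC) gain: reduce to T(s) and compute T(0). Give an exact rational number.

1. combine D1, D2 in parallel = (-3*s^2 - 7*s - 8)/(4*s + 4)
2. combine D3, D4, D5 in series = (-12*s^2 + 15*s - 3)/(24*s^3 + 28*s^2 - 4)
3. parallel reduction of (D3*D4*D5), D6 = (24*s^3 + 16*s^2 + 15*s - 7)/(24*s^3 + 28*s^2 - 4)
4. feedback reduction of (D1+D2), ((D3*D4*D5)+D6) = (72*s^5 + 252*s^4 + 388*s^3 + 212*s^2 - 28*s - 32)/(72*s^5 + 120*s^4 + 141*s^3 + 100*s^2 + 87*s - 40)
The step-4 result is T(s). Setting s = 0: T(0) = -32/(-40) = 4/5.

Final answer: 4/5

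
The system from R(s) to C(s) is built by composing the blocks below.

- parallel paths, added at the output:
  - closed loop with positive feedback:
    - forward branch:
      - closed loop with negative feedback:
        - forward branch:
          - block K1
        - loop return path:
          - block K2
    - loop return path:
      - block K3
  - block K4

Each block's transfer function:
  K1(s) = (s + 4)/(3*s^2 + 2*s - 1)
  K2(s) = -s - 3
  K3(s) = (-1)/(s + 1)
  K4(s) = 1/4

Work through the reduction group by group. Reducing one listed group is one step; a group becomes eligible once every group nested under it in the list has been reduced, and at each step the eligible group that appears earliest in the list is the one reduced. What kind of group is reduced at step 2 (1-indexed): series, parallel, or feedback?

Step 1. collapse the loop (K1 forward, K2 return)
Step 2. close the feedback loop around [K1/(1+K1*K2)], K3
Step 3. combine [[K1/(1+K1*K2)]/(1-[K1/(1+K1*K2)]*K3)], K4 in parallel
So the answer for step 2 is feedback.

Hence the answer: feedback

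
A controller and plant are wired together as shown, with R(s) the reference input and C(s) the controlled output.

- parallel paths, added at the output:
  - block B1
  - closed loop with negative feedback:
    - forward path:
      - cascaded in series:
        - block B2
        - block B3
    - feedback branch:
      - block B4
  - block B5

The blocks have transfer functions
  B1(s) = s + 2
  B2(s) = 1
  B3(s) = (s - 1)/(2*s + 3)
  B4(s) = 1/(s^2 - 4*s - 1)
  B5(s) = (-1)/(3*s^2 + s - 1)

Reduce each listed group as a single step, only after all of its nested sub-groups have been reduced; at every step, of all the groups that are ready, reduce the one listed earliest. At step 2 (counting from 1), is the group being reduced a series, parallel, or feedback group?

Step 1. cascade B2, B3
Step 2. feedback reduction of (B2*B3), B4
Step 3. add B1, [(B2*B3)/(1+(B2*B3)*B4)], B5 (parallel)
The group at step 2 is a feedback group.

Answer: feedback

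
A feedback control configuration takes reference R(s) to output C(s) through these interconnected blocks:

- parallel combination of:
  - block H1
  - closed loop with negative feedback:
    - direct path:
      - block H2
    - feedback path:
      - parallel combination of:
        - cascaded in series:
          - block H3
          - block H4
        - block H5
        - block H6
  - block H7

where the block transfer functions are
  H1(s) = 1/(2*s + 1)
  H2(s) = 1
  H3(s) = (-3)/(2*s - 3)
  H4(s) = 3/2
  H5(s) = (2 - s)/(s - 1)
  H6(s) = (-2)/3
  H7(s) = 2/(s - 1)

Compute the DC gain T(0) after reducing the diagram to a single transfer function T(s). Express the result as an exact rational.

Step 1. multiply H3, H4 (series) gives (-9)/(4*s - 6)
Step 2. parallel reduction of (H3*H4), H5, H6 gives (-20*s^2 + 35*s - 21)/(12*s^2 - 30*s + 18)
Step 3. close the feedback loop around H2, ((H3*H4)+H5+H6) gives (-12*s^2 + 30*s - 18)/(8*s^2 - 5*s + 3)
Step 4. combine H1, [H2/(1+H2*((H3*H4)+H5+H6))], H7 in parallel gives (-24*s^4 + 112*s^3 - 71*s^2 - 2*s + 21)/(16*s^4 - 18*s^3 + 3*s^2 + 2*s - 3)
Step 4 gives the overall T(s). Then T(0) = 21/(-3) = -7.

Final answer: -7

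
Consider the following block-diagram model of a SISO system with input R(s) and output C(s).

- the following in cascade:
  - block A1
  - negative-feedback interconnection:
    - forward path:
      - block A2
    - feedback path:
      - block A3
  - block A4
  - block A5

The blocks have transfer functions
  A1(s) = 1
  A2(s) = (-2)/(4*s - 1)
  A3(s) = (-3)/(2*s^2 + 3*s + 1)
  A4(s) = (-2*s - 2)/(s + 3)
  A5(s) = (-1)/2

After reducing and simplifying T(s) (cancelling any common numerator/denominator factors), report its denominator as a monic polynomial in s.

Step 1. collapse the loop (A2 forward, A3 return); result (-4*s^2 - 6*s - 2)/(8*s^3 + 10*s^2 + s + 5)
Step 2. multiply A1, [A2/(1+A2*A3)], A4, A5 (series); result (-4*s^3 - 10*s^2 - 8*s - 2)/(8*s^4 + 34*s^3 + 31*s^2 + 8*s + 15)
No further cancellation is possible in the step-2 result, so that is T(s). Its denominator becomes monic after dividing by the leading coefficient 8.

Final answer: s^4 + 17*s^3/4 + 31*s^2/8 + s + 15/8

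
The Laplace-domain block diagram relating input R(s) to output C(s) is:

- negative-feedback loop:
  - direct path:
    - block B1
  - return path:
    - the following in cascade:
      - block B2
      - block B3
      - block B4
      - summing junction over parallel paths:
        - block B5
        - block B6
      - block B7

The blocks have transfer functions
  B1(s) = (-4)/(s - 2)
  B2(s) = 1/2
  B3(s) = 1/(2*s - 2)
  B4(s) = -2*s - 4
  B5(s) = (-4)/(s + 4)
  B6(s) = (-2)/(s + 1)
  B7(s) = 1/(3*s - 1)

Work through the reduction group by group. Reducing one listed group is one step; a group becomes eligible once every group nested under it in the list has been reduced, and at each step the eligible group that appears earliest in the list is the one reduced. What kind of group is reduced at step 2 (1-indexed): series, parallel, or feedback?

[1] parallel reduction of B5, B6
[2] multiply B2, B3, B4, (B5+B6), B7 (series)
[3] close the feedback loop around B1, (B2*B3*B4*(B5+B6)*B7)
Step 2 collapses a series group.

Answer: series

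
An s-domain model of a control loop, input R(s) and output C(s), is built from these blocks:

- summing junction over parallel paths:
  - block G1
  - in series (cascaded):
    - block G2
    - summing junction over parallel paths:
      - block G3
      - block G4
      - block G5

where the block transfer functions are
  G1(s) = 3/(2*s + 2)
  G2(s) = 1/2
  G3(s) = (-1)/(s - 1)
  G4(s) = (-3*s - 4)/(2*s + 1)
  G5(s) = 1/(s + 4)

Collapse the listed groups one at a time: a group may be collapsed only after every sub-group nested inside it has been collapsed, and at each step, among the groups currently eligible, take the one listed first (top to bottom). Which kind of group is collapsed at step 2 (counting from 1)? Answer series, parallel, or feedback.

The answer is series.

Reasoning:
Step 1 - parallel reduction of G3, G4, G5
Step 2 - cascade G2, (G3+G4+G5)
Step 3 - reduce the parallel group G1, (G2*(G3+G4+G5))
At step 2 the group reduced is series.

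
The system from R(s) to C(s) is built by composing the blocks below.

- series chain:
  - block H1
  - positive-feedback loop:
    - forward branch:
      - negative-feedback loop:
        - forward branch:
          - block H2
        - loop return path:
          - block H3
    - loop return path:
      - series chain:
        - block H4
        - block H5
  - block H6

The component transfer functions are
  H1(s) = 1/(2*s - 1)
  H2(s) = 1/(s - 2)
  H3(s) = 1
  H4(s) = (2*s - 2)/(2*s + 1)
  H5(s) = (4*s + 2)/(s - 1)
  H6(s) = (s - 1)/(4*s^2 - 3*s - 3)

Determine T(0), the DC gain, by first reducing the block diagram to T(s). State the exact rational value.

Answer: 1/15

Working:
Step 1. collapse the loop (H2 forward, H3 return) = 1/(s - 1)
Step 2. multiply H4, H5 (series) = 4
Step 3. close the feedback loop around [H2/(1+H2*H3)], (H4*H5) = 1/(s - 5)
Step 4. reduce the series chain H1, [[H2/(1+H2*H3)]/(1-[H2/(1+H2*H3)]*(H4*H5))], H6 = (s - 1)/(8*s^4 - 50*s^3 + 47*s^2 + 18*s - 15)
The step-4 result is T(s). Setting s = 0: T(0) = -1/(-15) = 1/15.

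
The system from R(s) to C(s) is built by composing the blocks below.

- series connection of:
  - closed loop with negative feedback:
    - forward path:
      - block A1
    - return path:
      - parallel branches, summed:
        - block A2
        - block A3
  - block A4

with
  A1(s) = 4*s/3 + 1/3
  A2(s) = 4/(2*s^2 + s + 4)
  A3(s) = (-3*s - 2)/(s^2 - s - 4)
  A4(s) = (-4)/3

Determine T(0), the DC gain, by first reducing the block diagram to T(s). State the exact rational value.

Answer: -8/27

Working:
1. reduce the parallel group A2, A3; result (-6*s^3 - 3*s^2 - 18*s - 24)/(2*s^4 - s^3 - 5*s^2 - 8*s - 16)
2. collapse the loop (A1 forward, (A2+A3) return); result (-8*s^5 + 2*s^4 + 21*s^3 + 37*s^2 + 72*s + 16)/(18*s^4 + 21*s^3 + 90*s^2 + 138*s + 72)
3. series reduction of [A1/(1+A1*(A2+A3))], A4; result (32*s^5 - 8*s^4 - 84*s^3 - 148*s^2 - 288*s - 64)/(54*s^4 + 63*s^3 + 270*s^2 + 414*s + 216)
Step 3 gives the overall T(s). Then T(0) = -64/216 = -8/27.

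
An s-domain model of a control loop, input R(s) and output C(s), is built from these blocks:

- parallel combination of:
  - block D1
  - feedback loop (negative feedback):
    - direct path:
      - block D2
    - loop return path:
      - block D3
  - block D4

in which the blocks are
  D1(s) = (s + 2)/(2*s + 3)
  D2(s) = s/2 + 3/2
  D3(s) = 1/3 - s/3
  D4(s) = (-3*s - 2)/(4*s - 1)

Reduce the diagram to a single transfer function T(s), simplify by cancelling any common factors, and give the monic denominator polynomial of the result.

[1] reduce the feedback loop with forward D2 and return D3: (-3*s - 9)/(s^2 + 2*s - 9)
[2] sum the parallel branches D1, [D2/(1+D2*D3)], D4: (-2*s^4 - 34*s^3 - 104*s^2 - 43*s + 99)/(8*s^4 + 26*s^3 - 55*s^2 - 96*s + 27)
No further cancellation is possible in the step-2 result, so that is T(s). Its denominator becomes monic after dividing by the leading coefficient 8.

Therefore the answer is s^4 + 13*s^3/4 - 55*s^2/8 - 12*s + 27/8.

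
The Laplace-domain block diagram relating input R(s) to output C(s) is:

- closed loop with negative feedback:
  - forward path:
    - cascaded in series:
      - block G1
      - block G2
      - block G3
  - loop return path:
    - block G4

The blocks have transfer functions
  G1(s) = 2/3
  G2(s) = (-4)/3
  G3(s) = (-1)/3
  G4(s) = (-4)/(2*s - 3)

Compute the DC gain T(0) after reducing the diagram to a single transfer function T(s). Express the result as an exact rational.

The answer is 24/113.

Reasoning:
1. cascade G1, G2, G3 = 8/27
2. apply the feedback formula to (G1*G2*G3), G4 = (16*s - 24)/(54*s - 113)
Evaluating the step-2 result (the overall T(s)) at s = 0 gives T(0) = -24/(-113) = 24/113.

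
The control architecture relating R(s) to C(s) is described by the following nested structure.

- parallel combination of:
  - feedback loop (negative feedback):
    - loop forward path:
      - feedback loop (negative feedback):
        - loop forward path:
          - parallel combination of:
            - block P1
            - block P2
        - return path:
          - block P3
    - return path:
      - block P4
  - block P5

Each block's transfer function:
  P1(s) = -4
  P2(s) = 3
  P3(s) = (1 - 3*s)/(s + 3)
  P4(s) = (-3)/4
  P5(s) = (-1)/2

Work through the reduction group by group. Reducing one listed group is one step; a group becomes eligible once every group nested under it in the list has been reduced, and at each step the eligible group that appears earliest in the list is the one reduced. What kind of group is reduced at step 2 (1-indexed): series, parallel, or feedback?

Reducing step by step:

Step 1: add P1, P2 (parallel)
Step 2: apply the feedback formula to (P1+P2), P3
Step 3: reduce the feedback loop with forward [(P1+P2)/(1+(P1+P2)*P3)] and return P4
Step 4: sum the parallel branches [[(P1+P2)/(1+(P1+P2)*P3)]/(1+[(P1+P2)/(1+(P1+P2)*P3)]*P4)], P5
The group at step 2 is a feedback group.

Answer: feedback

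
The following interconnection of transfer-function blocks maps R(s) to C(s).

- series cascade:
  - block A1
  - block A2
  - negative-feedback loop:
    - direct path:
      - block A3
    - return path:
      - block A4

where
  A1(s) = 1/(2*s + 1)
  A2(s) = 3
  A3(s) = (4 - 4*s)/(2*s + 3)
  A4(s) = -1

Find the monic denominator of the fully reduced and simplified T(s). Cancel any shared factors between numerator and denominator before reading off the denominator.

[1] apply the feedback formula to A3, A4, giving (4 - 4*s)/(6*s - 1)
[2] multiply A1, A2, [A3/(1+A3*A4)] (series), giving (12 - 12*s)/(12*s^2 + 4*s - 1)
T(s) is the step-2 result (common factors already cancelled). Leading coefficient of the denominator: 12. Divide through by 12 for the monic polynomial.

Hence the answer: s^2 + s/3 - 1/12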